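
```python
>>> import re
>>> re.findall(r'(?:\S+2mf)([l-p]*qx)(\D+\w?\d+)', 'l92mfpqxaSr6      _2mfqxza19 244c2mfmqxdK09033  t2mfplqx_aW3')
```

[('pqx', 'aSr6'), ('qx', 'za19'), ('mqx', 'dK09033'), ('plqx', '_aW3')]

Pattern: one or more of a non-whitespace character, then the literal '2mf' (non-capturing group); then zero or more of a character in [l-p], then the literal 'qx' (captured); then one or more of a non-digit, then optionally a word character, then one or more of a digit (captured).
With 2 capturing groups, `findall` returns a 2-tuple per match.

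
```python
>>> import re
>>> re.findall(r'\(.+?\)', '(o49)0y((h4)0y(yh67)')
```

['(o49)', '((h4)', '(yh67)']

A `+?`/`*?`/`{m,n}?` starts at its minimum and grows only as far as needed for what follows to match.
`findall` yields the raw match text (3 of them) because the pattern has no groups.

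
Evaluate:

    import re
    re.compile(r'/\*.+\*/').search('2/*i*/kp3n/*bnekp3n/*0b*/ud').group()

Unlike `match`, `search` isn't anchored — it looks for the pattern anywhere in the string.
The match spans [1:25] → '/*i*/kp3n/*bnekp3n/*0b*/'.

'/*i*/kp3n/*bnekp3n/*0b*/'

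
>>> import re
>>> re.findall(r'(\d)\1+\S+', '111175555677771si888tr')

['1']

`\1` has to match the exact text group 1 already captured.
With a single group, `findall` returns only what that group captured — 1 item.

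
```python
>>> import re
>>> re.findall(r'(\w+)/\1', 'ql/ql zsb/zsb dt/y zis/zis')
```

After group 1 captures some text, `\1` only succeeds where that same text appears again.
`findall` collects group 1 from each match (3 total).

['ql', 'zsb', 'zis']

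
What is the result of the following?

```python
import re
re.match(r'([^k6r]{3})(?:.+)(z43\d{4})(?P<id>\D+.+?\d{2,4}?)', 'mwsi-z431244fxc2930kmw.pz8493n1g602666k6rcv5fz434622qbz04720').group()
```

'mwsi-z431244fxc2930kmw.pz8493n1g602666k6rcv5fz434622qbz047'

`re.match` only tries the pattern at the start of the string.
The match spans [0:58] → 'mwsi-z431244fxc2930kmw.pz8493n1g602666k6rcv5fz434622qbz047'.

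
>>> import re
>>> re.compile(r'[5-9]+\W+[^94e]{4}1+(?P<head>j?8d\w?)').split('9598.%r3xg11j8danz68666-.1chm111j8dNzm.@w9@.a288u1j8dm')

['', 'j8da', 'nz', 'j8dN', 'zm.@w9@.a288u1j8dm']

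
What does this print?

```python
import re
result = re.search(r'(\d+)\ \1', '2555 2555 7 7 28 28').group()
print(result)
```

2555 2555

`\1` has to match the exact text group 1 already captured.
`re.search` scans for the first position where the pattern succeeds.
The match spans [0:9] → '2555 2555'.
Captured: group 1 = '2555'.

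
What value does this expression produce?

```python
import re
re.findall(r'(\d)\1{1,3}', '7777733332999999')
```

A backreference is literal: `\1` must see the identical characters the first group matched.
Matches: at [0:4] match '7777', group 1 = '7'; at [5:9] match '3333', group 1 = '3'; at [10:14] match '9999', group 1 = '9'; at [14:16] match '99', group 1 = '9'.
`findall` collects group 1 from each match (4 total).

['7', '3', '9', '9']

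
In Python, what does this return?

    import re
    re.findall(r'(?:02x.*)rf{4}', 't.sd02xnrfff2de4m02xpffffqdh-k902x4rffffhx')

['02xnrfff2de4m02xpffffqdh-k902x4rffff']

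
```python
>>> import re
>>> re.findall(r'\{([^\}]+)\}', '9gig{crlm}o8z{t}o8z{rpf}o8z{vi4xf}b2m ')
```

`findall` collects group 1 from each match (4 total).

['crlm', 't', 'rpf', 'vi4xf']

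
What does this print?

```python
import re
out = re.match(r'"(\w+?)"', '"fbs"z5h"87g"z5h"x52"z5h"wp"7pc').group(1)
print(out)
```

fbs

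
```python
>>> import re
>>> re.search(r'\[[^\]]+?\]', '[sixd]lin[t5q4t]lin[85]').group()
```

The match spans [0:6] → '[sixd]'.

'[sixd]'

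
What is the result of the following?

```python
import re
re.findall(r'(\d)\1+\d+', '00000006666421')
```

After group 1 captures some text, `\1` only succeeds where that same text appears again.
Matches: at [0:14] match '00000006666421', group 1 = '0'.
`findall` collects group 1 from the one match (1 total).

['0']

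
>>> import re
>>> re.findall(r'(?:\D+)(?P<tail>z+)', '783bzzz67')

The pattern matches one or more of a non-digit (non-capturing group); then one or more of a literal 'z' (captured as 'tail').
`findall` collects group 1 from the one match (1 total).

['z']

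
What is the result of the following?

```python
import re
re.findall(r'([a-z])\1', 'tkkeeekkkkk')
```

`\1` has to match the exact text group 1 already captured.
With a single group, `findall` returns only what that group captured — 4 items.

['k', 'e', 'k', 'k']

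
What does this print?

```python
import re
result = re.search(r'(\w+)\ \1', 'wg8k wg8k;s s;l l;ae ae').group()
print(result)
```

The backreference `\1` re-matches whatever the first group consumed, character for character.
The match spans [0:9] → 'wg8k wg8k'.

wg8k wg8k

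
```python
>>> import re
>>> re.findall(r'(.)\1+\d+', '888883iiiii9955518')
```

`\1` is not a pattern — it's the concrete string captured by group 1, re-applied verbatim.
Because there's exactly one group, `findall` drops the full match and keeps group 1 from each hit.

['8', 'i']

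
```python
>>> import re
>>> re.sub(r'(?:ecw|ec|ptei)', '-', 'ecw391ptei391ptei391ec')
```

Alternation isn't longest-match — the leftmost alternative that fits at this position is chosen.
Matches: at [0:3] → 'ecw'; at [6:10] → 'ptei'; at [13:17] → 'ptei'; at [20:22] → 'ec'.
Every occurrence is swapped for '-'.

'-391-391-391-'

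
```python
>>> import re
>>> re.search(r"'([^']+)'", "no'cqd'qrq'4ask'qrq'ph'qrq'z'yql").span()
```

(2, 7)

The match spans [2:7] → "'cqd'".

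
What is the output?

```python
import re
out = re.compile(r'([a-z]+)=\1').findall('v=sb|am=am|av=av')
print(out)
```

['am', 'av']

A backreference is literal: `\1` must see the identical characters the first group matched.
Walking the string: at [5:10] match 'am=am', group 1 = 'am'; at [11:16] match 'av=av', group 1 = 'av'.
With a single group, `findall` returns only what that group captured — 2 items.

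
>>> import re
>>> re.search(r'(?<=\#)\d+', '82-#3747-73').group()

'3747'

Lookahead/lookbehind check context without consuming it, so the matched span excludes the asserted characters.
`re.search` tries every starting position until one works.
The match spans [4:8] → '3747'.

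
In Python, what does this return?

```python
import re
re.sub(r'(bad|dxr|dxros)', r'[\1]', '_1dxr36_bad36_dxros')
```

'_1[dxr]36_[bad]36_[dxr]os'

`|` is ordered: at each position the engine commits to the first alternative that works.
Matches: at [2:5] → 'dxr'; at [8:11] → 'bad'; at [14:17] → 'dxr'.
The replacement refers to a captured group, so each match is rewritten using its own captured text.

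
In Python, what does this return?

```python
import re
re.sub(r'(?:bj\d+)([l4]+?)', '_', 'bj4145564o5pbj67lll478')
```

The pattern matches the literal 'bj', then one or more of a digit (non-capturing group); then one or more of one of [l4] (lazy) (captured).
Because the quantifier is non-greedy, it stops expanding at the earliest point where the rest of the pattern can succeed.
Matches: at [0:9] → 'bj4145564'; at [12:17] → 'bj67l'.
Each match is replaced by '_'.

'_o5p_ll478'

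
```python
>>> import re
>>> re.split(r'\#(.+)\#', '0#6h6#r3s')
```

Because the pattern has a capturing group, `split` also inserts each captured text between the pieces.

['0', '6h6', 'r3s']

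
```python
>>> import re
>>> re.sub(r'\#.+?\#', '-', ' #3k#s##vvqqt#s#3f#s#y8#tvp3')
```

Matches: at [1:5] → '#3k#'; at [6:14] → '##vvqqt#'; at [15:19] → '#3f#'; at [20:24] → '#y8#'.
`sub` substitutes '-' at each match site.

' -s-s-s-tvp3'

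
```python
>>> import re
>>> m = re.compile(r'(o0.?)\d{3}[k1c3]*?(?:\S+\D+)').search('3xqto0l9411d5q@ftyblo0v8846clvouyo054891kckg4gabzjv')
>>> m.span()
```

(4, 51)

This matches the literal 'o0', then optionally any character (captured); then exactly 3 of a digit, then zero or more of one of [k1c3] (lazy); then one or more of a non-whitespace character, then one or more of a non-digit (non-capturing group).
The match spans [4:51] → 'o0l9411d5q@ftyblo0v8846clvouyo054891kckg4gabzjv'.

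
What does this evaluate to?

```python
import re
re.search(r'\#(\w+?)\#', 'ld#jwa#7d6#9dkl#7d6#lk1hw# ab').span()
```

(2, 7)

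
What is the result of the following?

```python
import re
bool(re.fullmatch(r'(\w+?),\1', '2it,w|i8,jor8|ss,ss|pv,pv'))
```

False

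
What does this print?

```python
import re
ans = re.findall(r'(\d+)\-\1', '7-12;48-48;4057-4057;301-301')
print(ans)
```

['48', '4057', '301']

The backreference `\1` re-matches whatever the first group consumed, character for character.
Scanning left to right: at [5:10] match '48-48', group 1 = '48'; at [11:20] match '4057-4057', group 1 = '4057'; at [21:28] match '301-301', group 1 = '301'.
`findall` collects group 1 from each match (3 total).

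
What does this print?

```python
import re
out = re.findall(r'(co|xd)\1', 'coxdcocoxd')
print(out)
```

After group 1 captures some text, `\1` only succeeds where that same text appears again.
One capturing group, so `findall` returns just the captured substring from the one match — 1 in all.

['co']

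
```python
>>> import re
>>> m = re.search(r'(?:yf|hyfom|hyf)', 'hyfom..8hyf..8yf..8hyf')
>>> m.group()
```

`|` is ordered: at each position the engine commits to the first alternative that works.
`re.search` tries every starting position until one works.
The match spans [0:5] → 'hyfom'.

'hyfom'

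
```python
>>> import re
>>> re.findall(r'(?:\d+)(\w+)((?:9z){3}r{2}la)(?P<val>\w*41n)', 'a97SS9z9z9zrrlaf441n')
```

The pattern matches one or more of a digit (non-capturing group); then one or more of a word character (captured); then the literal '9z' repeated 3 times, then exactly 2 of a literal 'r', then the literal 'la' (captured); then zero or more of a word character, then the literal '41n' (captured as 'val').
Matches: at [1:20] match '97SS9z9z9zrrlaf441n', groups = ('SS', '9z9z9zrrla', 'f441n').
3 groups means the one result is a tuple of 3 captured strings — 1 here.

[('SS', '9z9z9zrrla', 'f441n')]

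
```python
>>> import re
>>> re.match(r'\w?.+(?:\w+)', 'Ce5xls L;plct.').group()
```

'Ce5xls L;plct'

`re.match` only tries the pattern at the start of the string.
The match spans [0:13] → 'Ce5xls L;plct'.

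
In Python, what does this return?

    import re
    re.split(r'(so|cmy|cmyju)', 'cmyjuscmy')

Branches in `(...|...)` are attempted left-to-right; the first branch that allows the whole pattern to succeed is taken.
With a capturing group present, the delimiter's captured portion is kept in the result list.

['', 'cmy', 'jus', 'cmy', '']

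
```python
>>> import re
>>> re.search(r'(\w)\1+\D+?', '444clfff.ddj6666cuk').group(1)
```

`\1` is not a pattern — it's the concrete string captured by group 1, re-applied verbatim.
`re.search` tries every starting position until one works.
The match spans [0:4] → '444c'.
Captured: group 1 = '4'.

'4'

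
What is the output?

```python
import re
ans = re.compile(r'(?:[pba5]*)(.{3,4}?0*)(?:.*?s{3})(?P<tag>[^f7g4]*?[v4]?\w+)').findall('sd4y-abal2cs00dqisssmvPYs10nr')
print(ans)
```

[('sd4', 'mvPYs10nr')]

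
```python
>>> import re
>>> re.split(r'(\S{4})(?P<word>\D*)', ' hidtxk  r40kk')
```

[' ', 'hidt', 'xk  r', '', '40kk', '', '']

The pattern matches exactly 4 of a non-whitespace character (captured); then zero or more of a non-digit (captured as 'word').
Matches to split on: at [1:10] → 'hidtxk  r'; at [10:14] → '40kk'.
The group in the pattern means `split` returns the separators' captures alongside the pieces.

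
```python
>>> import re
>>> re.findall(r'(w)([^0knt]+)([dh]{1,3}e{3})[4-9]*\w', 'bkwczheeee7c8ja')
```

Pattern: a literal 'w' (captured); then one or more of any character except [0knt] (captured); then 1 to 3 of one of [dh], then exactly 3 of the literal 'e' (captured); then zero or more of a character in [4-9], then a word character.
With 3 capturing groups, `findall` returns a 3-tuple per match.

[('w', 'cz', 'heee')]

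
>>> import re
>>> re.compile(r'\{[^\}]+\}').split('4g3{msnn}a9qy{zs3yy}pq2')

Each match becomes a cut point; 3 segments remain.

['4g3', 'a9qy', 'pq2']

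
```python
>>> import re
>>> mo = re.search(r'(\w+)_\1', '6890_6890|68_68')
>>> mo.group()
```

A backreference is literal: `\1` must see the identical characters the first group matched.
The match spans [0:9] → '6890_6890'.

'6890_6890'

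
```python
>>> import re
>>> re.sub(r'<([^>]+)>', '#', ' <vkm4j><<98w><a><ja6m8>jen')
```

Matches: at [1:8] → '<vkm4j>'; at [8:14] → '<<98w>'; at [14:17] → '<a>'; at [17:24] → '<ja6m8>'.
Each match is replaced by '#'.

' ####jen'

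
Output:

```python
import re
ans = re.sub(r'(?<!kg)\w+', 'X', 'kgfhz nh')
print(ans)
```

X X

The negative lookahead/lookbehind blocks any match where the forbidden context is present.
Matches: at [0:5] → 'kgfhz'; at [6:8] → 'nh'.
Each match is replaced by 'X'.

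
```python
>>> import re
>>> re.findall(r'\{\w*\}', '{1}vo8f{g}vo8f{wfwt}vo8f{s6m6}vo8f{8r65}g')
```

['{1}', '{g}', '{wfwt}', '{s6m6}', '{8r65}']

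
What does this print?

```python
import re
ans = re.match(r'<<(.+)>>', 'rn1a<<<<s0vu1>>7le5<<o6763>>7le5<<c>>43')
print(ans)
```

None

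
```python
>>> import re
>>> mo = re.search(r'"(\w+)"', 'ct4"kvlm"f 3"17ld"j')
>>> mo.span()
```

(3, 9)

The match spans [3:9] → '"kvlm"'.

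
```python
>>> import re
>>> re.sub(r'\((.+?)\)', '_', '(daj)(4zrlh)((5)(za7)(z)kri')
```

'_____kri'

Matches: at [0:5] → '(daj)'; at [5:12] → '(4zrlh)'; at [12:16] → '((5)'; at [16:21] → '(za7)'; at [21:24] → '(z)'.
`sub` substitutes '_' at each match site.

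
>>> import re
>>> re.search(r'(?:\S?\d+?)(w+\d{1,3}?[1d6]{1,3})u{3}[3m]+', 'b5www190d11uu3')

None

Here nothing in the string fits, so the call returns None.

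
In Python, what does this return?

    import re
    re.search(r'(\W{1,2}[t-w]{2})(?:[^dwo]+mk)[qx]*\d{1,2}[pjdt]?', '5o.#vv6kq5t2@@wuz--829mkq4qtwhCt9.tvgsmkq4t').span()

Pattern: 1 to 2 of a non-word character, then exactly 2 of a character in [t-w] (captured); then one or more of any character except [dwo], then the literal 'mk' (non-capturing group); then zero or more of one of [qx], then 1 to 2 of a digit, then optionally one of [pjdt].
`re.search` scans for the first position where the pattern succeeds.
The match spans [12:26] → '@@wuz--829mkq4'.
Captured: group 1 = '@@wu'.

(12, 26)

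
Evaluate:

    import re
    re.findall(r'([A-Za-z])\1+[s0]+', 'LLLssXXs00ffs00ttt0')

['L', 'X', 'f', 't']

After group 1 captures some text, `\1` only succeeds where that same text appears again.
Matches: at [0:5] match 'LLLss', group 1 = 'L'; at [5:10] match 'XXs00', group 1 = 'X'; at [10:15] match 'ffs00', group 1 = 'f'; at [15:19] match 'ttt0', group 1 = 't'.
One capturing group, so `findall` returns just the captured substring from each match — 4 in all.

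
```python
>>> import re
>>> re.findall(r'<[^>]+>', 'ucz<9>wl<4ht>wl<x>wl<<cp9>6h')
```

Matches: at [3:6] → '<9>'; at [8:13] → '<4ht>'; at [15:18] → '<x>'; at [20:26] → '<<cp9>'.
Since nothing is captured, `findall` lists the 4 matched substrings directly.

['<9>', '<4ht>', '<x>', '<<cp9>']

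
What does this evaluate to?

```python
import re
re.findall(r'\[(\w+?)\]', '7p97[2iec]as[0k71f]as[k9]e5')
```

Walking the string: at [4:10] match '[2iec]', group 1 = '2iec'; at [12:19] match '[0k71f]', group 1 = '0k71f'; at [21:25] match '[k9]', group 1 = 'k9'.
One capturing group, so `findall` returns just the captured substring from each match — 3 in all.

['2iec', '0k71f', 'k9']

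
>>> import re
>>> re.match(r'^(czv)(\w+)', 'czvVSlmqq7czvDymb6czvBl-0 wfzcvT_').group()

'czvVSlmqq7czvDymb6czvBl'

Pattern: anchored at the start of the string; then a literal 'c', then the literal 'zv' (captured); then one or more of a word character (captured).
With `match`, the pattern is implicitly anchored at the beginning.
The match spans [0:23] → 'czvVSlmqq7czvDymb6czvBl'.
Captured: group 1 = 'czv', group 2 = 'VSlmqq7czvDymb6czvBl'.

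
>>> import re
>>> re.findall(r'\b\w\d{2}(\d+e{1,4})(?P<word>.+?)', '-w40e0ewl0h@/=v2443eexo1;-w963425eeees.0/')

The pattern matches a word boundary (`\b`, zero-width); then a word character, then exactly 2 of a digit; then one or more of a digit, then 1 to 4 of the literal 'e' (captured); then one or more of any character (lazy) (captured as 'word').
A `+?`/`*?`/`{m,n}?` starts at its minimum and grows only as far as needed for what follows to match.
Matches: at [14:22] match 'v2443eex', groups = ('43ee', 'x'); at [26:38] match 'w963425eeees', groups = ('3425eeee', 's').
2 groups means each result is a tuple of 2 captured strings — 2 here.

[('43ee', 'x'), ('3425eeee', 's')]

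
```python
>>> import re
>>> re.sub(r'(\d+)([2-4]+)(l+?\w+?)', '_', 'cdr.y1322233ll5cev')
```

Pattern: one or more of a digit (captured); then one or more of a character in [2-4] (captured); then one or more of the literal 'l' (lazy), then one or more of a word character (lazy) (captured).
Matches: at [5:14] → '1322233ll'.
`sub` substitutes '_' at each match site.

'cdr.y_5cev'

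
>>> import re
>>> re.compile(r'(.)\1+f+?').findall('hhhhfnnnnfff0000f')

After group 1 captures some text, `\1` only succeeds where that same text appears again.
Scanning left to right: at [0:5] match 'hhhhf', group 1 = 'h'; at [5:10] match 'nnnnf', group 1 = 'n'; at [12:17] match '0000f', group 1 = '0'.
One capturing group, so `findall` returns just the captured substring from each match — 3 in all.

['h', 'n', '0']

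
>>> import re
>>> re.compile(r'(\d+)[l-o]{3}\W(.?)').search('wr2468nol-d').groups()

('2468', 'd')

This matches one or more of a digit (captured); then exactly 3 of a character in [l-o], then a non-word character; then optionally any character (captured).
`re.search` tries every starting position until one works.
The match spans [2:11] → '2468nol-d'.
Captured: group 1 = '2468', group 2 = 'd'.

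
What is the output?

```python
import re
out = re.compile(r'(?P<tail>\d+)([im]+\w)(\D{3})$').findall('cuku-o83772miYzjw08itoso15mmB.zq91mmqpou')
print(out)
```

With 3 capturing groups, `findall` returns a 3-tuple per match.

[('91', 'mmq', 'pou')]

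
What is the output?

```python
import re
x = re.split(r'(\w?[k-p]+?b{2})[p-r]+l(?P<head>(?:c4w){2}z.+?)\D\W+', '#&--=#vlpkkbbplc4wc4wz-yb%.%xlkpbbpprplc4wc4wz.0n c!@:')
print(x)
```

['#&--=#', 'vlpkkbb', 'c4wc4wz-y', '', 'xlkpbb', 'c4wc4wz.0', 'c!@:']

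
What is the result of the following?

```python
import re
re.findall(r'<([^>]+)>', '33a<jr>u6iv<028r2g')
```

['jr']

Matches: at [3:7] match '<jr>', group 1 = 'jr'.
One capturing group, so `findall` returns just the captured substring from the one match — 1 in all.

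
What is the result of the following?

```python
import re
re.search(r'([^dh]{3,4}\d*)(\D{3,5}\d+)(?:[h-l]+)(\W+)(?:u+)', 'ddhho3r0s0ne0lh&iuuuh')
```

None

The pattern matches 3 to 4 of any character except [dh], then zero or more of a digit (captured); then 3 to 5 of a non-digit, then one or more of a digit (captured); then one or more of a character in [h-l] (non-capturing group); then one or more of a non-word character (captured); then one or more of a literal 'u' (non-capturing group).
`re.search` tries every starting position until one works.
Here the pattern never matches, so the call returns None.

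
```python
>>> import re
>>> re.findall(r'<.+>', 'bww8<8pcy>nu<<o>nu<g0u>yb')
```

`findall` yields the raw match text (1 of them) because the pattern has no groups.

['<8pcy>nu<<o>nu<g0u>']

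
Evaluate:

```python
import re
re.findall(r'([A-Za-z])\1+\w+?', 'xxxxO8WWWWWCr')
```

`\1` is not a pattern — it's the concrete string captured by group 1, re-applied verbatim.
Matches: at [0:5] match 'xxxxO', group 1 = 'x'; at [6:12] match 'WWWWWC', group 1 = 'W'.
Because there's exactly one group, `findall` drops the full match and keeps group 1 from each hit.

['x', 'W']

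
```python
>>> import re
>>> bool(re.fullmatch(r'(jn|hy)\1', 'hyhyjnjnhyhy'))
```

False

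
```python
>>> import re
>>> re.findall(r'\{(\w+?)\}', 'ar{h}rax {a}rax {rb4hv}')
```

Walking the string: at [2:5] match '{h}', group 1 = 'h'; at [9:12] match '{a}', group 1 = 'a'; at [16:23] match '{rb4hv}', group 1 = 'rb4hv'.
With a single group, `findall` returns only what that group captured — 3 items.

['h', 'a', 'rb4hv']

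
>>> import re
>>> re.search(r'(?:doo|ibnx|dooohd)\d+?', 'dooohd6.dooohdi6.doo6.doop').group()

'dooohd6'

The match spans [0:7] → 'dooohd6'.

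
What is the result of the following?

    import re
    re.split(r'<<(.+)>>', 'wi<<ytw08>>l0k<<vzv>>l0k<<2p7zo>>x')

['wi', 'ytw08>>l0k<<vzv>>l0k<<2p7zo', 'x']

Matches to split on: at [2:33] → '<<ytw08>>l0k<<vzv>>l0k<<2p7zo>>'.
The group in the pattern means `split` returns the separators' captures alongside the pieces.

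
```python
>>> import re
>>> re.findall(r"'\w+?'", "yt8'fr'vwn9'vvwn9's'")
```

["'fr'", "'vvwn9'"]

No capturing groups, so `findall` returns the 2 full match strings.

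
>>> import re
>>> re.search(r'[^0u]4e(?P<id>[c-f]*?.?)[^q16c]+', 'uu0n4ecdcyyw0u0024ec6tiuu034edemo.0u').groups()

The pattern matches any character except [0u], then the literal '4e'; then zero or more of a character in [c-f] (lazy), then optionally any character (captured as 'id'); then one or more of any character except [q16c].
Lazy quantifiers expand one character at a time until the remainder of the pattern can match.
`re.search` scans for the first position where the pattern succeeds.
The match spans [3:8] → 'n4ecd'.
Captured: group 1 = 'c'.

('c',)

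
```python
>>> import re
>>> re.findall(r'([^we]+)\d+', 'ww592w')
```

The pattern matches one or more of any character except [we] (captured); then one or more of a digit.
`findall` collects group 1 from the one match (1 total).

['59']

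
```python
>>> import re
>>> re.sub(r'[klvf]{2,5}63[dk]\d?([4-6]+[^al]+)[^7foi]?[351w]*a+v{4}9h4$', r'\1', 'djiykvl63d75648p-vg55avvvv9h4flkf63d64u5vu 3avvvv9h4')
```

'djiykvl63d75648p-vg55avvvv9h44u5vu 3'

This matches 2 to 5 of one of [klvf]; then the literal '63', then one of [dk], then optionally a digit; then one or more of a character in [4-6], then one or more of any character except [al] (captured); then optionally any character except [7foi], then zero or more of one of [351w]; then one or more of a literal 'a', then exactly 4 of a literal 'v', then the literal '9h4'; then anchored at the end.
Matches: at [29:52] → 'flkf63d64u5vu 3avvvv9h4'.
The replacement refers to a captured group, so each match is rewritten using its own captured text.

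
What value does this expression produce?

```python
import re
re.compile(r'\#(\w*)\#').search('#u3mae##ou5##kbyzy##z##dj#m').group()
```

'#u3mae#'

The match spans [0:7] → '#u3mae#'.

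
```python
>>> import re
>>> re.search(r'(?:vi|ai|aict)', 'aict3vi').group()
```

Alternation tries branches left to right and keeps the first one that lets the overall match succeed at that position.
`re.search` tries every starting position until one works.
The match spans [0:2] → 'ai'.

'ai'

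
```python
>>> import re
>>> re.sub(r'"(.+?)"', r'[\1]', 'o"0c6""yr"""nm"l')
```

'o[0c6][yr]["nm]l'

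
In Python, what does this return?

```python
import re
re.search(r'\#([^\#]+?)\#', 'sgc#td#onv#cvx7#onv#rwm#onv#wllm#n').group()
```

'#td#'

`re.search` tries every starting position until one works.
The match spans [3:7] → '#td#'.
Captured: group 1 = 'td'.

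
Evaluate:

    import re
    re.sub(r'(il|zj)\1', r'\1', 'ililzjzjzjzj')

'ilzjzj'

`\1` is not a pattern — it's the concrete string captured by group 1, re-applied verbatim.
The replacement refers to a captured group, so each match is rewritten using its own captured text.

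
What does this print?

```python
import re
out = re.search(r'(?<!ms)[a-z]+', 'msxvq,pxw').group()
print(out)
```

msxvq

Because the assertion is negative and zero-width, positions next to the forbidden text are skipped.
`search` walks the string left to right and returns the first match it finds.
The match spans [0:5] → 'msxvq'.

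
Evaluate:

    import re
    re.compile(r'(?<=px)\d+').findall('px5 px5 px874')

['5', '5', '874']

Because the assertion is zero-width, the text it checks is not consumed and won't appear in the result.
`findall` yields the raw match text (3 of them) because the pattern has no groups.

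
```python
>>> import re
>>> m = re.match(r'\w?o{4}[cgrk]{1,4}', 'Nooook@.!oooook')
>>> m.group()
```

The pattern matches optionally a word character; then exactly 4 of a literal 'o', then 1 to 4 of one of [cgrk].
With `match`, the pattern is implicitly anchored at the beginning.
The match spans [0:6] → 'Nooook'.

'Nooook'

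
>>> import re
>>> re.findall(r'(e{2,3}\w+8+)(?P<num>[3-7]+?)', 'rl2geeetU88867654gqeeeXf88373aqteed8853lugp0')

[('eeetU88867654gqeeeXf88373aqteed88', '5')]

Lazy quantifiers expand one character at a time until the remainder of the pattern can match.
Multiple groups make `findall` return tuples — one 2-tuple for the one match.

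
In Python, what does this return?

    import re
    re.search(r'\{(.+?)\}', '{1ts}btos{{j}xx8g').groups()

('1ts',)

Because the quantifier is non-greedy, it stops expanding at the earliest point where the rest of the pattern can succeed.
`re.search` tries every starting position until one works.
The match spans [0:5] → '{1ts}'.
Captured: group 1 = '1ts'.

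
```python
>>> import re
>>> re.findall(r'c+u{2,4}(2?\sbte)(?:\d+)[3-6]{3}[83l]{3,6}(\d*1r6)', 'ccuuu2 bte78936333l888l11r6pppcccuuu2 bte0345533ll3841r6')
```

[('2 bte', '11r6'), ('2 bte', '41r6')]

2 groups means each result is a tuple of 2 captured strings — 2 here.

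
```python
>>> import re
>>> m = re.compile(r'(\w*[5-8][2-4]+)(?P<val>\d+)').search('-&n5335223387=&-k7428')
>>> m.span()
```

The pattern matches zero or more of a word character, then a character in [5-8], then one or more of a character in [2-4] (captured); then one or more of a digit (captured as 'val').
The match spans [2:13] → 'n5335223387'.

(2, 13)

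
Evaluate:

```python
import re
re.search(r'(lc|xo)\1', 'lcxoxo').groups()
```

('xo',)

The backreference `\1` re-matches whatever the first group consumed, character for character.
`re.search` scans for the first position where the pattern succeeds.
The match spans [2:6] → 'xoxo'.
Captured: group 1 = 'xo'.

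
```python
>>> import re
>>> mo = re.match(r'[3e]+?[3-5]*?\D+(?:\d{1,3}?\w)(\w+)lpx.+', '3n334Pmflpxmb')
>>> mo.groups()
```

('4Pmf',)

Pattern: one or more of one of [3e] (lazy), then zero or more of a character in [3-5] (lazy); then one or more of a non-digit; then 1 to 3 of a digit (lazy), then a word character (non-capturing group); then one or more of a word character (captured); then the literal 'lpx', then one or more of any character.
With the lazy modifier that quantifier settles for the fewest repetitions that let the rest of the pattern succeed (the atoms after it are unaffected and can still be greedy).
With `match`, the pattern is implicitly anchored at the beginning.
The match spans [0:13] → '3n334Pmflpxmb'.
Captured: group 1 = '4Pmf'.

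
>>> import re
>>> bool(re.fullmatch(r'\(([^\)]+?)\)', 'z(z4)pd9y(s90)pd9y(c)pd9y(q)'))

False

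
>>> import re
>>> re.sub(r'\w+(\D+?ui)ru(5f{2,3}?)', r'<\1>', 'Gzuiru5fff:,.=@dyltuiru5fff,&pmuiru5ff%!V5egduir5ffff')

'<:,.=@dyltui><,&pmui>%!V5egduir5ffff'

Because the quantifier is non-greedy, it stops expanding at the earliest point where the rest of the pattern can succeed.
Each match is replaced using the text its own group 1 captured.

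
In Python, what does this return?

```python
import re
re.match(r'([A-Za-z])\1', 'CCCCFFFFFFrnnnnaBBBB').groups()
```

('C',)

`\1` is not a pattern — it's the concrete string captured by group 1, re-applied verbatim.
`match` is anchored at position 0; if the pattern doesn't fit there, it returns None.
The match spans [0:2] → 'CC'.
Captured: group 1 = 'C'.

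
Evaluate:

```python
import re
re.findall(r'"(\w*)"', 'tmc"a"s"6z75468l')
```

['a']

Walking the string: at [3:6] match '"a"', group 1 = 'a'.
With a single group, `findall` returns only what that group captured — 1 item.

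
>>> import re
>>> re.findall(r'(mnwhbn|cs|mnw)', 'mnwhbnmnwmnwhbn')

['mnwhbn', 'mnw', 'mnwhbn']

Branches in `(...|...)` are attempted left-to-right; the first branch that allows the whole pattern to succeed is taken.
Scanning left to right: at [0:6] match 'mnwhbn', group 1 = 'mnwhbn'; at [6:9] match 'mnw', group 1 = 'mnw'; at [9:15] match 'mnwhbn', group 1 = 'mnwhbn'.
One capturing group, so `findall` returns just the captured substring from each match — 3 in all.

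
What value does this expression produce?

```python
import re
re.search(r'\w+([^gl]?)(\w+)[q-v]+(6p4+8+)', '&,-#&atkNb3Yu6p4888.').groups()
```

('', 'Y', '6p4888')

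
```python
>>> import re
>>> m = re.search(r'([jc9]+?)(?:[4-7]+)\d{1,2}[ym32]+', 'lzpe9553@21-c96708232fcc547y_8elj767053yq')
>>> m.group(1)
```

The match spans [4:8] → '9553'.
Captured: group 1 = '9'.

'9'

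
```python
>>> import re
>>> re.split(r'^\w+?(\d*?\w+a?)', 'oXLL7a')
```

['', 'XLL7a', '']

The pattern matches anchored at the start of the string; then one or more of a word character (lazy); then zero or more of a digit (lazy), then one or more of a word character, then optionally the literal 'a' (captured).
Lazy quantifiers expand one character at a time until the remainder of the pattern can match.
Matches to split on: at [0:6] → 'oXLL7a'.
`re.split` interleaves the captured-group text with the surrounding fragments.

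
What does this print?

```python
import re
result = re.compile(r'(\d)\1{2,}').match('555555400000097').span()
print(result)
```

`match` is anchored at position 0; if the pattern doesn't fit there, it returns None.
The match spans [0:6] → '555555'.

(0, 6)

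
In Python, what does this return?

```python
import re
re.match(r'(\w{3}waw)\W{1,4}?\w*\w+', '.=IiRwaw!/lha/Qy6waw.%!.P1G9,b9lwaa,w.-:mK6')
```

None

With `match`, the pattern is implicitly anchored at the beginning.
Here position 0 doesn't satisfy it, so the call returns None.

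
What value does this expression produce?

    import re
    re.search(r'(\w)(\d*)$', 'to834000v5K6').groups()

('K', '6')

The match spans [10:12] → 'K6'.
Captured: group 1 = 'K', group 2 = '6'.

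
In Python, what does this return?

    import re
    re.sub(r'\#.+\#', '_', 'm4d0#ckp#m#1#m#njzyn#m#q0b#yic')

'm4d0_yic'

Matches: at [4:27] → '#ckp#m#1#m#njzyn#m#q0b#'.
Every occurrence is swapped for '_'.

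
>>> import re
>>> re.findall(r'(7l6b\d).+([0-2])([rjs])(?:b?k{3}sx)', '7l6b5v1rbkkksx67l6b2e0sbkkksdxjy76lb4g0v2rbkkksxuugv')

[('7l6b5', '2', 'r')]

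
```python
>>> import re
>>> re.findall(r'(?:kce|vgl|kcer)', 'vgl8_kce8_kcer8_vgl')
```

Alternation isn't longest-match — the leftmost alternative that fits at this position is chosen.
Since nothing is captured, `findall` lists the 4 matched substrings directly.

['vgl', 'kce', 'kce', 'vgl']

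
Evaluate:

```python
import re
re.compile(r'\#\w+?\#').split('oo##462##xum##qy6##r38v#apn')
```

`split` removes every match and returns the 5 fragments in between.

['oo#', '', '', '', 'apn']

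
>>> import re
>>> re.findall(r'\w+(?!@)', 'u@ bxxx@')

['bxx']

`(?!…)`/`(?<!…)` only lets a position through if the neighbouring text does NOT match; no characters are consumed.
Walking the string: at [3:6] → 'bxx'.
No capturing groups, so `findall` returns the 1 full match string.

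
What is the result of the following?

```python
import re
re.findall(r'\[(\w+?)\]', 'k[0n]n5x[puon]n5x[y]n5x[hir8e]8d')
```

['0n', 'puon', 'y', 'hir8e']

Because there's exactly one group, `findall` drops the full match and keeps group 1 from each hit.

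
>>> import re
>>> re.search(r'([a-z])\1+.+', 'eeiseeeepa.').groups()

('e',)

A backreference is literal: `\1` must see the identical characters the first group matched.
`re.search` scans for the first position where the pattern succeeds.
The match spans [0:11] → 'eeiseeeepa.'.
Captured: group 1 = 'e'.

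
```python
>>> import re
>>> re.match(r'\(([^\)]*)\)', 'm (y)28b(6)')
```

None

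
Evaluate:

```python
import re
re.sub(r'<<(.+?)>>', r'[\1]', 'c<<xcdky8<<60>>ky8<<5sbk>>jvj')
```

'c[xcdky8<<60]ky8[5sbk]jvj'

A `+?`/`*?`/`{m,n}?` starts at its minimum and grows only as far as needed for what follows to match.
The replacement refers to a captured group, so each match is rewritten using its own captured text.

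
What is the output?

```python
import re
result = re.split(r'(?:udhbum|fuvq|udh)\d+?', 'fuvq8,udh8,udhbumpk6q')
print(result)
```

['', ',', ',udhbumpk6q']

Each match becomes a cut point; 3 segments remain.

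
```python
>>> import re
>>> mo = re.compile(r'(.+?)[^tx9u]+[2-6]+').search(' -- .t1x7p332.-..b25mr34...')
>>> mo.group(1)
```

' -- .t1x'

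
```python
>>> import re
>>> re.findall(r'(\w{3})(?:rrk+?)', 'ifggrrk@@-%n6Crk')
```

['fgg']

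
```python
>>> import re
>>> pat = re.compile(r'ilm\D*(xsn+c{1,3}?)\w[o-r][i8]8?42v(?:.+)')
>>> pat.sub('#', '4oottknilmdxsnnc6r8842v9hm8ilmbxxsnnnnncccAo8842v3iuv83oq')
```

'4oottkn#'

Pattern: the literal 'ilm', then zero or more of a non-digit; then the literal 'xs', then one or more of the literal 'n', then 1 to 3 of a literal 'c' (lazy) (captured); then a word character, then a character in [o-r]; then one of [i8], then optionally a literal '8', then the literal '42v'; then one or more of any character (non-capturing group).
Matches: at [7:57] → 'ilmdxsnnc6r8842v9hm8ilmbxxsnnnnncccAo8842v3iuv83oq'.
Each match is replaced by '#'.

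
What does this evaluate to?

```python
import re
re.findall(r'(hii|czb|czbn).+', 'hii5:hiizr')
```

['hii']

Scanning left to right: at [0:10] match 'hii5:hiizr', group 1 = 'hii'.
Because there's exactly one group, `findall` drops the full match and keeps group 1 from the one hit.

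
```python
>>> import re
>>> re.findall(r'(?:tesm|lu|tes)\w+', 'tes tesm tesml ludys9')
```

['tesm', 'tesml', 'ludys9']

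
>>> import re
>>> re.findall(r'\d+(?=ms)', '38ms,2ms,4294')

The lookaround is zero-width — it requires the adjacent text to match without consuming it, so the asserted text isn't part of the match.
Matches: at [0:2] → '38'; at [5:6] → '2'.
`findall` yields the raw match text (2 of them) because the pattern has no groups.

['38', '2']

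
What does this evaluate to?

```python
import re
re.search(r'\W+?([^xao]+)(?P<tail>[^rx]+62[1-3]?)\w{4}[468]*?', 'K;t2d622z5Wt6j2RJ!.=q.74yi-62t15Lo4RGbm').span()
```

(1, 33)

This matches one or more of a non-word character (lazy); then one or more of any character except [xao] (captured); then one or more of any character except [rx], then the literal '62', then optionally a character in [1-3] (captured as 'tail'); then exactly 4 of a word character, then zero or more of one of [468] (lazy).
The match spans [1:33] → ';t2d622z5Wt6j2RJ!.=q.74yi-62t15L'.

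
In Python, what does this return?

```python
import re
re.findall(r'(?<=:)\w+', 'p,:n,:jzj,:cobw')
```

['n', 'jzj', 'cobw']

The positive lookaround only admits positions where the adjacent text matches; those characters stay outside the span.
`findall` yields the raw match text (3 of them) because the pattern has no groups.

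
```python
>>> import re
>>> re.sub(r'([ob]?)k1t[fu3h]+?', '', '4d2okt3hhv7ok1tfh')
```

'4d2okt3hhv7h'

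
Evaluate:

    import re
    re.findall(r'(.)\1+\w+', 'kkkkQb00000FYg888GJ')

['k']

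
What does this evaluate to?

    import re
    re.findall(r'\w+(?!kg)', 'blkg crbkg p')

The negative lookaround is zero-width — it rules out positions where the adjacent text would match, without consuming anything.
No capturing groups, so `findall` returns the 3 full match strings.

['blkg', 'crbkg', 'p']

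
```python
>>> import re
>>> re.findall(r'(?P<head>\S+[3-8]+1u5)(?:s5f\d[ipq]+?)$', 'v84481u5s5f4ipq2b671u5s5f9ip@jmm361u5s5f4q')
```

['v84481u5s5f4ipq2b671u5s5f9ip@jmm361u5']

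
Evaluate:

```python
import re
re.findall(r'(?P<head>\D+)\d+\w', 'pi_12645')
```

The pattern matches one or more of a non-digit (captured as 'head'); then one or more of a digit, then a word character.
Scanning left to right: at [0:8] match 'pi_12645', group 1 = 'pi_'.
Because there's exactly one group, `findall` drops the full match and keeps group 1 from the one hit.

['pi_']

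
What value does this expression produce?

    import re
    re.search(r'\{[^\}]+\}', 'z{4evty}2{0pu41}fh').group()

`re.search` tries every starting position until one works.
The match spans [1:8] → '{4evty}'.

'{4evty}'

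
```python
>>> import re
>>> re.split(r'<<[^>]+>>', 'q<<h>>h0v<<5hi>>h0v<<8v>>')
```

['q', 'h0v', 'h0v', '']

Splitting on the pattern gives 4 pieces.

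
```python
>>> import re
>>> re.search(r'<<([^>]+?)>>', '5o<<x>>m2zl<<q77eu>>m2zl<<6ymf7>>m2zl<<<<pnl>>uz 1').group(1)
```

`search` walks the string left to right and returns the first match it finds.
The match spans [2:7] → '<<x>>'.
Captured: group 1 = 'x'.

'x'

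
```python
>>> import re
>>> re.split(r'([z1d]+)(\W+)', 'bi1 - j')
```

['bi', '1', ' - ', 'j']

The group in the pattern means `split` returns the separators' captures alongside the pieces.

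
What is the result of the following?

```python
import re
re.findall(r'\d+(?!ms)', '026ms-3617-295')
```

['02', '3617', '295']

The negative lookahead/lookbehind blocks any match where the forbidden context is present.
With no groups in the pattern, `findall` gives back each whole match — 3 here.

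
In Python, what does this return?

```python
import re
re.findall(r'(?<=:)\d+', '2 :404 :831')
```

['404', '831']

Because the assertion is zero-width, the text it checks is not consumed and won't appear in the result.
Matches: at [3:6] → '404'; at [8:11] → '831'.
`findall` yields the raw match text (2 of them) because the pattern has no groups.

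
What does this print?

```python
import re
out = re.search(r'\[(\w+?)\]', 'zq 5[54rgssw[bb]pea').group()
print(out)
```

The match spans [12:16] → '[bb]'.

[bb]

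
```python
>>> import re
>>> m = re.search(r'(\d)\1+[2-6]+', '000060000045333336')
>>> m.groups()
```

('0',)

The match spans [0:5] → '00006'.
Captured: group 1 = '0'.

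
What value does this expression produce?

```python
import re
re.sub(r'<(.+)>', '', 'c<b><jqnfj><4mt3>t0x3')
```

'ct0x3'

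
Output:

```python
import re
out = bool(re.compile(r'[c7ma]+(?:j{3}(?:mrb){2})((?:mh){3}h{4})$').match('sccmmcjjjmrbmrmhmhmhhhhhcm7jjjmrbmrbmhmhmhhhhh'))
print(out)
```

False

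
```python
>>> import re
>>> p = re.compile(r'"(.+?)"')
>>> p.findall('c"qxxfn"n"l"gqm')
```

['qxxfn', 'l']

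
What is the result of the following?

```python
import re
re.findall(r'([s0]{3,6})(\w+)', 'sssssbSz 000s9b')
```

[('sssss', 'bSz'), ('000s', '9b')]

The pattern matches 3 to 6 of one of [s0] (captured); then one or more of a word character (captured).
Matches: at [0:8] match 'sssssbSz', groups = ('sssss', 'bSz'); at [9:15] match '000s9b', groups = ('000s', '9b').
`findall` packs the 2 group values into a tuple for every match.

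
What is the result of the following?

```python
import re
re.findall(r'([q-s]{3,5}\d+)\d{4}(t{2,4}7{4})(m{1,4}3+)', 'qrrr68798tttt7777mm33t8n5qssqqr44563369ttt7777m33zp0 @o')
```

[('qrrr6', 'tttt7777', 'mm33'), ('ssqqr4456', 'ttt7777', 'm33')]

Pattern: 3 to 5 of a character in [q-s], then one or more of a digit (captured); then exactly 4 of a digit; then 2 to 4 of the literal 't', then exactly 4 of a literal '7' (captured); then 1 to 4 of the literal 'm', then one or more of the literal '3' (captured).
With 3 capturing groups, `findall` returns a 3-tuple per match.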